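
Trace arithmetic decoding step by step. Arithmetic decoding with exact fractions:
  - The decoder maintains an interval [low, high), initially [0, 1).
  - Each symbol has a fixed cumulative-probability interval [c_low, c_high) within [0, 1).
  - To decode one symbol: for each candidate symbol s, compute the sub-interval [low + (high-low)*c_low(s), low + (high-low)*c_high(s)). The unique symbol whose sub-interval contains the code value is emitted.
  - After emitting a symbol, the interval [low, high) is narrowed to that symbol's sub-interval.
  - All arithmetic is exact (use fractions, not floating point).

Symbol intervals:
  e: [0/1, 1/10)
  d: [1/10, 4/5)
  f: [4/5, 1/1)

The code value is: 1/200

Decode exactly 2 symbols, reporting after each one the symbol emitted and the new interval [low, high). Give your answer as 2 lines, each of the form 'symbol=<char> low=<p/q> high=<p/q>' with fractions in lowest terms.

Answer: symbol=e low=0/1 high=1/10
symbol=e low=0/1 high=1/100

Derivation:
Step 1: interval [0/1, 1/1), width = 1/1 - 0/1 = 1/1
  'e': [0/1 + 1/1*0/1, 0/1 + 1/1*1/10) = [0/1, 1/10) <- contains code 1/200
  'd': [0/1 + 1/1*1/10, 0/1 + 1/1*4/5) = [1/10, 4/5)
  'f': [0/1 + 1/1*4/5, 0/1 + 1/1*1/1) = [4/5, 1/1)
  emit 'e', narrow to [0/1, 1/10)
Step 2: interval [0/1, 1/10), width = 1/10 - 0/1 = 1/10
  'e': [0/1 + 1/10*0/1, 0/1 + 1/10*1/10) = [0/1, 1/100) <- contains code 1/200
  'd': [0/1 + 1/10*1/10, 0/1 + 1/10*4/5) = [1/100, 2/25)
  'f': [0/1 + 1/10*4/5, 0/1 + 1/10*1/1) = [2/25, 1/10)
  emit 'e', narrow to [0/1, 1/100)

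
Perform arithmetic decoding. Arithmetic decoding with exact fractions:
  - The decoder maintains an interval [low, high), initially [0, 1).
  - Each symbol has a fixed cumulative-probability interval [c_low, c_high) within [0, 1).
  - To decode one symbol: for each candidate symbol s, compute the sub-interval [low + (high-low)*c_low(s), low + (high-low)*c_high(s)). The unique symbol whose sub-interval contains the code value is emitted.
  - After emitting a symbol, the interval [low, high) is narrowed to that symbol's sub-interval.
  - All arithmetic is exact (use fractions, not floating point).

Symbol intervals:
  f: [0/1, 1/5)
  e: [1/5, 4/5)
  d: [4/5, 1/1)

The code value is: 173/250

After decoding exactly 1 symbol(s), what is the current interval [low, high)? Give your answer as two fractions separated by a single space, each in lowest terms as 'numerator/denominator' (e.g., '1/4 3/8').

Answer: 1/5 4/5

Derivation:
Step 1: interval [0/1, 1/1), width = 1/1 - 0/1 = 1/1
  'f': [0/1 + 1/1*0/1, 0/1 + 1/1*1/5) = [0/1, 1/5)
  'e': [0/1 + 1/1*1/5, 0/1 + 1/1*4/5) = [1/5, 4/5) <- contains code 173/250
  'd': [0/1 + 1/1*4/5, 0/1 + 1/1*1/1) = [4/5, 1/1)
  emit 'e', narrow to [1/5, 4/5)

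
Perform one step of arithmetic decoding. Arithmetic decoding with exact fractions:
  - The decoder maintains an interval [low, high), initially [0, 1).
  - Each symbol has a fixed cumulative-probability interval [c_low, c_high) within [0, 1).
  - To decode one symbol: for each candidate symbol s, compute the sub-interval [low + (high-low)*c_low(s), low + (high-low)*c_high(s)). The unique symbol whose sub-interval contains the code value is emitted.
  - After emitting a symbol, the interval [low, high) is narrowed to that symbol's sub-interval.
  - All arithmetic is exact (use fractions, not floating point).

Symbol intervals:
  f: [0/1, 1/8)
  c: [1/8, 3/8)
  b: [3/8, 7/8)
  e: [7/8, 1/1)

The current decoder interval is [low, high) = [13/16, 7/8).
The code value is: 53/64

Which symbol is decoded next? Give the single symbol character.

Answer: c

Derivation:
Interval width = high − low = 7/8 − 13/16 = 1/16
Scaled code = (code − low) / width = (53/64 − 13/16) / 1/16 = 1/4
  f: [0/1, 1/8) 
  c: [1/8, 3/8) ← scaled code falls here ✓
  b: [3/8, 7/8) 
  e: [7/8, 1/1) 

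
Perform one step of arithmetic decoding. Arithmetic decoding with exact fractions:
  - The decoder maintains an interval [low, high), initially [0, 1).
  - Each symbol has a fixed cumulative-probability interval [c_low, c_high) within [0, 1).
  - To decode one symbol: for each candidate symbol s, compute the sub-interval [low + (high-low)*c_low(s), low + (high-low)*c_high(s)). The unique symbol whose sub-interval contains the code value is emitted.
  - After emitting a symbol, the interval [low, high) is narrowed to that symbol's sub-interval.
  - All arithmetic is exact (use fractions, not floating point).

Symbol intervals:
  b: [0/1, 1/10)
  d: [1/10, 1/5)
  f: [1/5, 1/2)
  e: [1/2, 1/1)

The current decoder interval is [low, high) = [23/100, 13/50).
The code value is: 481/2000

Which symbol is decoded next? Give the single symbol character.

Answer: f

Derivation:
Interval width = high − low = 13/50 − 23/100 = 3/100
Scaled code = (code − low) / width = (481/2000 − 23/100) / 3/100 = 7/20
  b: [0/1, 1/10) 
  d: [1/10, 1/5) 
  f: [1/5, 1/2) ← scaled code falls here ✓
  e: [1/2, 1/1) 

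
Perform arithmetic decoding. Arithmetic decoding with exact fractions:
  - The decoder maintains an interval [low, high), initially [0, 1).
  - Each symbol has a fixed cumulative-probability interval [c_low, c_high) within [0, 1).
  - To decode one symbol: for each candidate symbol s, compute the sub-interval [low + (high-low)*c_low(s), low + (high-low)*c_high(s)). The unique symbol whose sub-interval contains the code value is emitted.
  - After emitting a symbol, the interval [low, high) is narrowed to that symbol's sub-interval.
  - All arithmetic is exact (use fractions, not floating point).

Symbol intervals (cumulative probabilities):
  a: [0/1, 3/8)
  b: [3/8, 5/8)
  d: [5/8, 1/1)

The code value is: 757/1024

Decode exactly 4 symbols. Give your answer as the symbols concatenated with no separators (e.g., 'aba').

Step 1: interval [0/1, 1/1), width = 1/1 - 0/1 = 1/1
  'a': [0/1 + 1/1*0/1, 0/1 + 1/1*3/8) = [0/1, 3/8)
  'b': [0/1 + 1/1*3/8, 0/1 + 1/1*5/8) = [3/8, 5/8)
  'd': [0/1 + 1/1*5/8, 0/1 + 1/1*1/1) = [5/8, 1/1) <- contains code 757/1024
  emit 'd', narrow to [5/8, 1/1)
Step 2: interval [5/8, 1/1), width = 1/1 - 5/8 = 3/8
  'a': [5/8 + 3/8*0/1, 5/8 + 3/8*3/8) = [5/8, 49/64) <- contains code 757/1024
  'b': [5/8 + 3/8*3/8, 5/8 + 3/8*5/8) = [49/64, 55/64)
  'd': [5/8 + 3/8*5/8, 5/8 + 3/8*1/1) = [55/64, 1/1)
  emit 'a', narrow to [5/8, 49/64)
Step 3: interval [5/8, 49/64), width = 49/64 - 5/8 = 9/64
  'a': [5/8 + 9/64*0/1, 5/8 + 9/64*3/8) = [5/8, 347/512)
  'b': [5/8 + 9/64*3/8, 5/8 + 9/64*5/8) = [347/512, 365/512)
  'd': [5/8 + 9/64*5/8, 5/8 + 9/64*1/1) = [365/512, 49/64) <- contains code 757/1024
  emit 'd', narrow to [365/512, 49/64)
Step 4: interval [365/512, 49/64), width = 49/64 - 365/512 = 27/512
  'a': [365/512 + 27/512*0/1, 365/512 + 27/512*3/8) = [365/512, 3001/4096)
  'b': [365/512 + 27/512*3/8, 365/512 + 27/512*5/8) = [3001/4096, 3055/4096) <- contains code 757/1024
  'd': [365/512 + 27/512*5/8, 365/512 + 27/512*1/1) = [3055/4096, 49/64)
  emit 'b', narrow to [3001/4096, 3055/4096)

Answer: dadb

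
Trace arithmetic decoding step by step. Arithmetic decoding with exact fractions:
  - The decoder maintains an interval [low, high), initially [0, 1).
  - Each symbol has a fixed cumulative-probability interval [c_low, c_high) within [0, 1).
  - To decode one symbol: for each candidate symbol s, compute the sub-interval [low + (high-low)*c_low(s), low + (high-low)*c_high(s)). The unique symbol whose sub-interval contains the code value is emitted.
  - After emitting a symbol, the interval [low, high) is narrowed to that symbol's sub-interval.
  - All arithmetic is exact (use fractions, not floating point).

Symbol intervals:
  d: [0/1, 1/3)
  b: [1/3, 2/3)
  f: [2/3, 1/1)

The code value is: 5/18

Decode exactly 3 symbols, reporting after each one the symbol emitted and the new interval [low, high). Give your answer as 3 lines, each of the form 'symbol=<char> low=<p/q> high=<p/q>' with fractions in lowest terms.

Step 1: interval [0/1, 1/1), width = 1/1 - 0/1 = 1/1
  'd': [0/1 + 1/1*0/1, 0/1 + 1/1*1/3) = [0/1, 1/3) <- contains code 5/18
  'b': [0/1 + 1/1*1/3, 0/1 + 1/1*2/3) = [1/3, 2/3)
  'f': [0/1 + 1/1*2/3, 0/1 + 1/1*1/1) = [2/3, 1/1)
  emit 'd', narrow to [0/1, 1/3)
Step 2: interval [0/1, 1/3), width = 1/3 - 0/1 = 1/3
  'd': [0/1 + 1/3*0/1, 0/1 + 1/3*1/3) = [0/1, 1/9)
  'b': [0/1 + 1/3*1/3, 0/1 + 1/3*2/3) = [1/9, 2/9)
  'f': [0/1 + 1/3*2/3, 0/1 + 1/3*1/1) = [2/9, 1/3) <- contains code 5/18
  emit 'f', narrow to [2/9, 1/3)
Step 3: interval [2/9, 1/3), width = 1/3 - 2/9 = 1/9
  'd': [2/9 + 1/9*0/1, 2/9 + 1/9*1/3) = [2/9, 7/27)
  'b': [2/9 + 1/9*1/3, 2/9 + 1/9*2/3) = [7/27, 8/27) <- contains code 5/18
  'f': [2/9 + 1/9*2/3, 2/9 + 1/9*1/1) = [8/27, 1/3)
  emit 'b', narrow to [7/27, 8/27)

Answer: symbol=d low=0/1 high=1/3
symbol=f low=2/9 high=1/3
symbol=b low=7/27 high=8/27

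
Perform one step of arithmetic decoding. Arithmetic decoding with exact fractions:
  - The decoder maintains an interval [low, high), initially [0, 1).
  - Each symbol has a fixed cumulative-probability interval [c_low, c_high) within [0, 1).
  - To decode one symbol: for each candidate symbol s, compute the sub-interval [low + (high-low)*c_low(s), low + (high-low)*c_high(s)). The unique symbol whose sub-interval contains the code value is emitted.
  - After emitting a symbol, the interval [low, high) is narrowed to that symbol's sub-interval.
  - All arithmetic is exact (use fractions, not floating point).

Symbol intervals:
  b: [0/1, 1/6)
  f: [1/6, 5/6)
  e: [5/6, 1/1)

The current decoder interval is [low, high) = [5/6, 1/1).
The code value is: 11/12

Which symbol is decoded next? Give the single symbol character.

Answer: f

Derivation:
Interval width = high − low = 1/1 − 5/6 = 1/6
Scaled code = (code − low) / width = (11/12 − 5/6) / 1/6 = 1/2
  b: [0/1, 1/6) 
  f: [1/6, 5/6) ← scaled code falls here ✓
  e: [5/6, 1/1) 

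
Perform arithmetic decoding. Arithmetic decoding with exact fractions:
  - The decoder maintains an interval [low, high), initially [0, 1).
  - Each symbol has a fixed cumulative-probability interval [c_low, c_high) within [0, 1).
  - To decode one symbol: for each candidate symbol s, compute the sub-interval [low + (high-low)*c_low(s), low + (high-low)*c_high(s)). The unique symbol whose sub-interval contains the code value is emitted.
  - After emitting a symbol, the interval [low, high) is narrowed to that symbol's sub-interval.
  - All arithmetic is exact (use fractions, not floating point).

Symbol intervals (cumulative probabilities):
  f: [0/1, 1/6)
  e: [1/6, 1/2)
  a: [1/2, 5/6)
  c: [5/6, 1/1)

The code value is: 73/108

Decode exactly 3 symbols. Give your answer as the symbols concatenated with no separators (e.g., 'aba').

Answer: aaf

Derivation:
Step 1: interval [0/1, 1/1), width = 1/1 - 0/1 = 1/1
  'f': [0/1 + 1/1*0/1, 0/1 + 1/1*1/6) = [0/1, 1/6)
  'e': [0/1 + 1/1*1/6, 0/1 + 1/1*1/2) = [1/6, 1/2)
  'a': [0/1 + 1/1*1/2, 0/1 + 1/1*5/6) = [1/2, 5/6) <- contains code 73/108
  'c': [0/1 + 1/1*5/6, 0/1 + 1/1*1/1) = [5/6, 1/1)
  emit 'a', narrow to [1/2, 5/6)
Step 2: interval [1/2, 5/6), width = 5/6 - 1/2 = 1/3
  'f': [1/2 + 1/3*0/1, 1/2 + 1/3*1/6) = [1/2, 5/9)
  'e': [1/2 + 1/3*1/6, 1/2 + 1/3*1/2) = [5/9, 2/3)
  'a': [1/2 + 1/3*1/2, 1/2 + 1/3*5/6) = [2/3, 7/9) <- contains code 73/108
  'c': [1/2 + 1/3*5/6, 1/2 + 1/3*1/1) = [7/9, 5/6)
  emit 'a', narrow to [2/3, 7/9)
Step 3: interval [2/3, 7/9), width = 7/9 - 2/3 = 1/9
  'f': [2/3 + 1/9*0/1, 2/3 + 1/9*1/6) = [2/3, 37/54) <- contains code 73/108
  'e': [2/3 + 1/9*1/6, 2/3 + 1/9*1/2) = [37/54, 13/18)
  'a': [2/3 + 1/9*1/2, 2/3 + 1/9*5/6) = [13/18, 41/54)
  'c': [2/3 + 1/9*5/6, 2/3 + 1/9*1/1) = [41/54, 7/9)
  emit 'f', narrow to [2/3, 37/54)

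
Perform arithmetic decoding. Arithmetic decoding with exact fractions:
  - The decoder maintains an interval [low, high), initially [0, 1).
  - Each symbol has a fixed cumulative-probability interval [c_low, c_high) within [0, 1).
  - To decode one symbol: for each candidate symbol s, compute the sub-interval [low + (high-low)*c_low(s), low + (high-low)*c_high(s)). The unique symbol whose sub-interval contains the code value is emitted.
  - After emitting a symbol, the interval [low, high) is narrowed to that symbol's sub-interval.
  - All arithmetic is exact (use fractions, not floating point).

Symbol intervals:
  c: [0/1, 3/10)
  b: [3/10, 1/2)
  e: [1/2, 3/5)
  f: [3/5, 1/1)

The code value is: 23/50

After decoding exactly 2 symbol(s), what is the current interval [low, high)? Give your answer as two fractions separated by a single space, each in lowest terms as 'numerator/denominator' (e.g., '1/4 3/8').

Answer: 21/50 1/2

Derivation:
Step 1: interval [0/1, 1/1), width = 1/1 - 0/1 = 1/1
  'c': [0/1 + 1/1*0/1, 0/1 + 1/1*3/10) = [0/1, 3/10)
  'b': [0/1 + 1/1*3/10, 0/1 + 1/1*1/2) = [3/10, 1/2) <- contains code 23/50
  'e': [0/1 + 1/1*1/2, 0/1 + 1/1*3/5) = [1/2, 3/5)
  'f': [0/1 + 1/1*3/5, 0/1 + 1/1*1/1) = [3/5, 1/1)
  emit 'b', narrow to [3/10, 1/2)
Step 2: interval [3/10, 1/2), width = 1/2 - 3/10 = 1/5
  'c': [3/10 + 1/5*0/1, 3/10 + 1/5*3/10) = [3/10, 9/25)
  'b': [3/10 + 1/5*3/10, 3/10 + 1/5*1/2) = [9/25, 2/5)
  'e': [3/10 + 1/5*1/2, 3/10 + 1/5*3/5) = [2/5, 21/50)
  'f': [3/10 + 1/5*3/5, 3/10 + 1/5*1/1) = [21/50, 1/2) <- contains code 23/50
  emit 'f', narrow to [21/50, 1/2)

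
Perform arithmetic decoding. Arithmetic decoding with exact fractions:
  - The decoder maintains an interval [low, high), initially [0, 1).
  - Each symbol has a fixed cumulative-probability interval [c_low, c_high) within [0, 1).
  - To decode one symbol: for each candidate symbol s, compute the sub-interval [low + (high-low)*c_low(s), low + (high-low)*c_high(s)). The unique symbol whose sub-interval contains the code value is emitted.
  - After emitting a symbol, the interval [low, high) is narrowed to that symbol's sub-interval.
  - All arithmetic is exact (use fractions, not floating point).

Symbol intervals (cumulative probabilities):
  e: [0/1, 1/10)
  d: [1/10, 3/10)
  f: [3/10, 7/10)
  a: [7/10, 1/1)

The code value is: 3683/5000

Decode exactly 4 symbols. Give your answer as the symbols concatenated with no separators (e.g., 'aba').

Step 1: interval [0/1, 1/1), width = 1/1 - 0/1 = 1/1
  'e': [0/1 + 1/1*0/1, 0/1 + 1/1*1/10) = [0/1, 1/10)
  'd': [0/1 + 1/1*1/10, 0/1 + 1/1*3/10) = [1/10, 3/10)
  'f': [0/1 + 1/1*3/10, 0/1 + 1/1*7/10) = [3/10, 7/10)
  'a': [0/1 + 1/1*7/10, 0/1 + 1/1*1/1) = [7/10, 1/1) <- contains code 3683/5000
  emit 'a', narrow to [7/10, 1/1)
Step 2: interval [7/10, 1/1), width = 1/1 - 7/10 = 3/10
  'e': [7/10 + 3/10*0/1, 7/10 + 3/10*1/10) = [7/10, 73/100)
  'd': [7/10 + 3/10*1/10, 7/10 + 3/10*3/10) = [73/100, 79/100) <- contains code 3683/5000
  'f': [7/10 + 3/10*3/10, 7/10 + 3/10*7/10) = [79/100, 91/100)
  'a': [7/10 + 3/10*7/10, 7/10 + 3/10*1/1) = [91/100, 1/1)
  emit 'd', narrow to [73/100, 79/100)
Step 3: interval [73/100, 79/100), width = 79/100 - 73/100 = 3/50
  'e': [73/100 + 3/50*0/1, 73/100 + 3/50*1/10) = [73/100, 92/125)
  'd': [73/100 + 3/50*1/10, 73/100 + 3/50*3/10) = [92/125, 187/250) <- contains code 3683/5000
  'f': [73/100 + 3/50*3/10, 73/100 + 3/50*7/10) = [187/250, 193/250)
  'a': [73/100 + 3/50*7/10, 73/100 + 3/50*1/1) = [193/250, 79/100)
  emit 'd', narrow to [92/125, 187/250)
Step 4: interval [92/125, 187/250), width = 187/250 - 92/125 = 3/250
  'e': [92/125 + 3/250*0/1, 92/125 + 3/250*1/10) = [92/125, 1843/2500) <- contains code 3683/5000
  'd': [92/125 + 3/250*1/10, 92/125 + 3/250*3/10) = [1843/2500, 1849/2500)
  'f': [92/125 + 3/250*3/10, 92/125 + 3/250*7/10) = [1849/2500, 1861/2500)
  'a': [92/125 + 3/250*7/10, 92/125 + 3/250*1/1) = [1861/2500, 187/250)
  emit 'e', narrow to [92/125, 1843/2500)

Answer: adde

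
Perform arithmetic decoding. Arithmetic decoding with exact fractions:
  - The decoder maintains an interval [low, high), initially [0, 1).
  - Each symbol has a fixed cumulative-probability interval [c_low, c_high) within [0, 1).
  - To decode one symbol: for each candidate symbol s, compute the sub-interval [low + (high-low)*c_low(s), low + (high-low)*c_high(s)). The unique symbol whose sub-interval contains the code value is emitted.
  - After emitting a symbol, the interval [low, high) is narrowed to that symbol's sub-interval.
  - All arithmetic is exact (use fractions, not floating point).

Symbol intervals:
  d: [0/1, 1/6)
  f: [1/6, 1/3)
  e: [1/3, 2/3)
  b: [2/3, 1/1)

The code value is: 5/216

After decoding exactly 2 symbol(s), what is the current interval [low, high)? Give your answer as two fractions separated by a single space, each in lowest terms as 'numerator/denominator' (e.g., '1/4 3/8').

Step 1: interval [0/1, 1/1), width = 1/1 - 0/1 = 1/1
  'd': [0/1 + 1/1*0/1, 0/1 + 1/1*1/6) = [0/1, 1/6) <- contains code 5/216
  'f': [0/1 + 1/1*1/6, 0/1 + 1/1*1/3) = [1/6, 1/3)
  'e': [0/1 + 1/1*1/3, 0/1 + 1/1*2/3) = [1/3, 2/3)
  'b': [0/1 + 1/1*2/3, 0/1 + 1/1*1/1) = [2/3, 1/1)
  emit 'd', narrow to [0/1, 1/6)
Step 2: interval [0/1, 1/6), width = 1/6 - 0/1 = 1/6
  'd': [0/1 + 1/6*0/1, 0/1 + 1/6*1/6) = [0/1, 1/36) <- contains code 5/216
  'f': [0/1 + 1/6*1/6, 0/1 + 1/6*1/3) = [1/36, 1/18)
  'e': [0/1 + 1/6*1/3, 0/1 + 1/6*2/3) = [1/18, 1/9)
  'b': [0/1 + 1/6*2/3, 0/1 + 1/6*1/1) = [1/9, 1/6)
  emit 'd', narrow to [0/1, 1/36)

Answer: 0/1 1/36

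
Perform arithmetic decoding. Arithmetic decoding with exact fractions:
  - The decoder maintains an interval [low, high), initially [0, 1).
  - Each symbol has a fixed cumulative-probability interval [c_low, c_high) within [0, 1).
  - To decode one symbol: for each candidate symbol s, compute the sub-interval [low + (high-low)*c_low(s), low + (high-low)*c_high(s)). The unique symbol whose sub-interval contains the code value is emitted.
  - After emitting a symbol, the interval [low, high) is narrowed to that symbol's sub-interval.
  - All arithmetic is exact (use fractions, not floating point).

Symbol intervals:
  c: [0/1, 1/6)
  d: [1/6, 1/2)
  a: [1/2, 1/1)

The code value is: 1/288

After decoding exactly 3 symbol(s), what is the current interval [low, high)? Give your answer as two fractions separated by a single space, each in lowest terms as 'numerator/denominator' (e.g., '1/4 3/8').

Answer: 0/1 1/216

Derivation:
Step 1: interval [0/1, 1/1), width = 1/1 - 0/1 = 1/1
  'c': [0/1 + 1/1*0/1, 0/1 + 1/1*1/6) = [0/1, 1/6) <- contains code 1/288
  'd': [0/1 + 1/1*1/6, 0/1 + 1/1*1/2) = [1/6, 1/2)
  'a': [0/1 + 1/1*1/2, 0/1 + 1/1*1/1) = [1/2, 1/1)
  emit 'c', narrow to [0/1, 1/6)
Step 2: interval [0/1, 1/6), width = 1/6 - 0/1 = 1/6
  'c': [0/1 + 1/6*0/1, 0/1 + 1/6*1/6) = [0/1, 1/36) <- contains code 1/288
  'd': [0/1 + 1/6*1/6, 0/1 + 1/6*1/2) = [1/36, 1/12)
  'a': [0/1 + 1/6*1/2, 0/1 + 1/6*1/1) = [1/12, 1/6)
  emit 'c', narrow to [0/1, 1/36)
Step 3: interval [0/1, 1/36), width = 1/36 - 0/1 = 1/36
  'c': [0/1 + 1/36*0/1, 0/1 + 1/36*1/6) = [0/1, 1/216) <- contains code 1/288
  'd': [0/1 + 1/36*1/6, 0/1 + 1/36*1/2) = [1/216, 1/72)
  'a': [0/1 + 1/36*1/2, 0/1 + 1/36*1/1) = [1/72, 1/36)
  emit 'c', narrow to [0/1, 1/216)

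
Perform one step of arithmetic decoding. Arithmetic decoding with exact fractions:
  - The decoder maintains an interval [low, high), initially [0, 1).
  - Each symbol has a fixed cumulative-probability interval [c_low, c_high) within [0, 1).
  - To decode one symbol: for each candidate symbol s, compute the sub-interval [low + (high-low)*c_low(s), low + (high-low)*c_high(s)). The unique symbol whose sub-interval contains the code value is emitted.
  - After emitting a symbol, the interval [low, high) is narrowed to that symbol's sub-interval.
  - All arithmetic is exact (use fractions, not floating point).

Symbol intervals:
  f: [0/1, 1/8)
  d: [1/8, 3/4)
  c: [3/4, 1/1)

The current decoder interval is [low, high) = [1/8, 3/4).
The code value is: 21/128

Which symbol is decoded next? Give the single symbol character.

Answer: f

Derivation:
Interval width = high − low = 3/4 − 1/8 = 5/8
Scaled code = (code − low) / width = (21/128 − 1/8) / 5/8 = 1/16
  f: [0/1, 1/8) ← scaled code falls here ✓
  d: [1/8, 3/4) 
  c: [3/4, 1/1) 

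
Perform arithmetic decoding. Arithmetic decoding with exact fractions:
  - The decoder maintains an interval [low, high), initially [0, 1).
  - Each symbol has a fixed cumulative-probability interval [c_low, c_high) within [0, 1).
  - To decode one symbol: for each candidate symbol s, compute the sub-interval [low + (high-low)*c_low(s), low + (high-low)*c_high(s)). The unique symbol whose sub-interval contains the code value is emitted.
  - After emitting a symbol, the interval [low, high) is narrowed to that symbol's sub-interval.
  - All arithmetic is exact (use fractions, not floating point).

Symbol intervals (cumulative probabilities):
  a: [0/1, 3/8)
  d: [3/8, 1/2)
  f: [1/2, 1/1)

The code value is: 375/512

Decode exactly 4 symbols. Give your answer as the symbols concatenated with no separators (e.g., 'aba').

Step 1: interval [0/1, 1/1), width = 1/1 - 0/1 = 1/1
  'a': [0/1 + 1/1*0/1, 0/1 + 1/1*3/8) = [0/1, 3/8)
  'd': [0/1 + 1/1*3/8, 0/1 + 1/1*1/2) = [3/8, 1/2)
  'f': [0/1 + 1/1*1/2, 0/1 + 1/1*1/1) = [1/2, 1/1) <- contains code 375/512
  emit 'f', narrow to [1/2, 1/1)
Step 2: interval [1/2, 1/1), width = 1/1 - 1/2 = 1/2
  'a': [1/2 + 1/2*0/1, 1/2 + 1/2*3/8) = [1/2, 11/16)
  'd': [1/2 + 1/2*3/8, 1/2 + 1/2*1/2) = [11/16, 3/4) <- contains code 375/512
  'f': [1/2 + 1/2*1/2, 1/2 + 1/2*1/1) = [3/4, 1/1)
  emit 'd', narrow to [11/16, 3/4)
Step 3: interval [11/16, 3/4), width = 3/4 - 11/16 = 1/16
  'a': [11/16 + 1/16*0/1, 11/16 + 1/16*3/8) = [11/16, 91/128)
  'd': [11/16 + 1/16*3/8, 11/16 + 1/16*1/2) = [91/128, 23/32)
  'f': [11/16 + 1/16*1/2, 11/16 + 1/16*1/1) = [23/32, 3/4) <- contains code 375/512
  emit 'f', narrow to [23/32, 3/4)
Step 4: interval [23/32, 3/4), width = 3/4 - 23/32 = 1/32
  'a': [23/32 + 1/32*0/1, 23/32 + 1/32*3/8) = [23/32, 187/256)
  'd': [23/32 + 1/32*3/8, 23/32 + 1/32*1/2) = [187/256, 47/64) <- contains code 375/512
  'f': [23/32 + 1/32*1/2, 23/32 + 1/32*1/1) = [47/64, 3/4)
  emit 'd', narrow to [187/256, 47/64)

Answer: fdfd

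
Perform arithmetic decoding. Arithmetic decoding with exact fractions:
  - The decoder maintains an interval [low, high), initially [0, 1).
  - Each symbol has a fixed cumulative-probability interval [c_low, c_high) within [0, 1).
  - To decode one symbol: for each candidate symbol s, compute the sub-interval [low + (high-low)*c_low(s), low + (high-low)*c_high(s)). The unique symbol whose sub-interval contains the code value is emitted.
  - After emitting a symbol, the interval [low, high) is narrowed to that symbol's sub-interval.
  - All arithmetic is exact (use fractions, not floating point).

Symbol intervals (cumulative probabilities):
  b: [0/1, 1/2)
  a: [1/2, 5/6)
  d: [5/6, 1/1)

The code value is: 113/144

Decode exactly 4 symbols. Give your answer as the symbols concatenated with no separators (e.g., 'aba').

Step 1: interval [0/1, 1/1), width = 1/1 - 0/1 = 1/1
  'b': [0/1 + 1/1*0/1, 0/1 + 1/1*1/2) = [0/1, 1/2)
  'a': [0/1 + 1/1*1/2, 0/1 + 1/1*5/6) = [1/2, 5/6) <- contains code 113/144
  'd': [0/1 + 1/1*5/6, 0/1 + 1/1*1/1) = [5/6, 1/1)
  emit 'a', narrow to [1/2, 5/6)
Step 2: interval [1/2, 5/6), width = 5/6 - 1/2 = 1/3
  'b': [1/2 + 1/3*0/1, 1/2 + 1/3*1/2) = [1/2, 2/3)
  'a': [1/2 + 1/3*1/2, 1/2 + 1/3*5/6) = [2/3, 7/9)
  'd': [1/2 + 1/3*5/6, 1/2 + 1/3*1/1) = [7/9, 5/6) <- contains code 113/144
  emit 'd', narrow to [7/9, 5/6)
Step 3: interval [7/9, 5/6), width = 5/6 - 7/9 = 1/18
  'b': [7/9 + 1/18*0/1, 7/9 + 1/18*1/2) = [7/9, 29/36) <- contains code 113/144
  'a': [7/9 + 1/18*1/2, 7/9 + 1/18*5/6) = [29/36, 89/108)
  'd': [7/9 + 1/18*5/6, 7/9 + 1/18*1/1) = [89/108, 5/6)
  emit 'b', narrow to [7/9, 29/36)
Step 4: interval [7/9, 29/36), width = 29/36 - 7/9 = 1/36
  'b': [7/9 + 1/36*0/1, 7/9 + 1/36*1/2) = [7/9, 19/24) <- contains code 113/144
  'a': [7/9 + 1/36*1/2, 7/9 + 1/36*5/6) = [19/24, 173/216)
  'd': [7/9 + 1/36*5/6, 7/9 + 1/36*1/1) = [173/216, 29/36)
  emit 'b', narrow to [7/9, 19/24)

Answer: adbb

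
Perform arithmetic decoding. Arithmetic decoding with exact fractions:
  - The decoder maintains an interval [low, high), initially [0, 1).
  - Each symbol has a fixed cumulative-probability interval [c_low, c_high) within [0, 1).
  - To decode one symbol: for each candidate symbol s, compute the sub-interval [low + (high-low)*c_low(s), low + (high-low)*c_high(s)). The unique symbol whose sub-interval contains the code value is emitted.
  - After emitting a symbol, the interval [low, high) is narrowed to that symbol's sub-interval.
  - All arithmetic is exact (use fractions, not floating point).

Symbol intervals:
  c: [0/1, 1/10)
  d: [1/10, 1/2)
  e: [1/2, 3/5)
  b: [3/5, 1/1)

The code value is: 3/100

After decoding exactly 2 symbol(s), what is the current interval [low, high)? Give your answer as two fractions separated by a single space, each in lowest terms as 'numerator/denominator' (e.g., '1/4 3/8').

Answer: 1/100 1/20

Derivation:
Step 1: interval [0/1, 1/1), width = 1/1 - 0/1 = 1/1
  'c': [0/1 + 1/1*0/1, 0/1 + 1/1*1/10) = [0/1, 1/10) <- contains code 3/100
  'd': [0/1 + 1/1*1/10, 0/1 + 1/1*1/2) = [1/10, 1/2)
  'e': [0/1 + 1/1*1/2, 0/1 + 1/1*3/5) = [1/2, 3/5)
  'b': [0/1 + 1/1*3/5, 0/1 + 1/1*1/1) = [3/5, 1/1)
  emit 'c', narrow to [0/1, 1/10)
Step 2: interval [0/1, 1/10), width = 1/10 - 0/1 = 1/10
  'c': [0/1 + 1/10*0/1, 0/1 + 1/10*1/10) = [0/1, 1/100)
  'd': [0/1 + 1/10*1/10, 0/1 + 1/10*1/2) = [1/100, 1/20) <- contains code 3/100
  'e': [0/1 + 1/10*1/2, 0/1 + 1/10*3/5) = [1/20, 3/50)
  'b': [0/1 + 1/10*3/5, 0/1 + 1/10*1/1) = [3/50, 1/10)
  emit 'd', narrow to [1/100, 1/20)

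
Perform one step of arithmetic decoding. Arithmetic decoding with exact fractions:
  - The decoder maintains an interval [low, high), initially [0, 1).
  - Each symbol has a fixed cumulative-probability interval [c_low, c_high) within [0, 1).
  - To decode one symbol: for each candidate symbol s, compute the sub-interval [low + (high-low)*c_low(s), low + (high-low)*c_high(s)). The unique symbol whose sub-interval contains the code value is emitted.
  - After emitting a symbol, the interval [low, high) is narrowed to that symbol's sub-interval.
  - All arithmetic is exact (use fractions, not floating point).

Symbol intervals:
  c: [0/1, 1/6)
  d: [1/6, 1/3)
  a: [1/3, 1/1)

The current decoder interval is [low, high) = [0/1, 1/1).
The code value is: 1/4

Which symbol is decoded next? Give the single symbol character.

Interval width = high − low = 1/1 − 0/1 = 1/1
Scaled code = (code − low) / width = (1/4 − 0/1) / 1/1 = 1/4
  c: [0/1, 1/6) 
  d: [1/6, 1/3) ← scaled code falls here ✓
  a: [1/3, 1/1) 

Answer: d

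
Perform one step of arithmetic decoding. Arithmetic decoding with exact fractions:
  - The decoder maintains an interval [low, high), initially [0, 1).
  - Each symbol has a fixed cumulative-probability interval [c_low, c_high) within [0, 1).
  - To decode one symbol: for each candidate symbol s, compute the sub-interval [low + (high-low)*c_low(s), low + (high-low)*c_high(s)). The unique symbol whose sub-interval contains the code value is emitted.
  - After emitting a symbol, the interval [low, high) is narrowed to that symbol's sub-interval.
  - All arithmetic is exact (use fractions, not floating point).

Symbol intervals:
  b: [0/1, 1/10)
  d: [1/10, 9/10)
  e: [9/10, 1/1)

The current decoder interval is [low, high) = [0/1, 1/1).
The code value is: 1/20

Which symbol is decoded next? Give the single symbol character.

Answer: b

Derivation:
Interval width = high − low = 1/1 − 0/1 = 1/1
Scaled code = (code − low) / width = (1/20 − 0/1) / 1/1 = 1/20
  b: [0/1, 1/10) ← scaled code falls here ✓
  d: [1/10, 9/10) 
  e: [9/10, 1/1) 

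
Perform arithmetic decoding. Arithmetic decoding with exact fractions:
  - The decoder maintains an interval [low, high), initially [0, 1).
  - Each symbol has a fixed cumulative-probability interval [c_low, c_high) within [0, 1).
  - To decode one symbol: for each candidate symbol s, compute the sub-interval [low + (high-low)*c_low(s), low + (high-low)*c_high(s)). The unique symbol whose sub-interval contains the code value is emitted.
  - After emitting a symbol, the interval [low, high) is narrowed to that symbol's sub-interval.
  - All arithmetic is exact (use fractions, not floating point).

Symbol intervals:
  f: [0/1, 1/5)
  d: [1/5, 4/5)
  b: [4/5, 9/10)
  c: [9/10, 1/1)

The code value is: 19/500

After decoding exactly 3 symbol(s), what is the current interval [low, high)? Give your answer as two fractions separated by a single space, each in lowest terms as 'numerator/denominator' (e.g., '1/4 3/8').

Answer: 9/250 1/25

Derivation:
Step 1: interval [0/1, 1/1), width = 1/1 - 0/1 = 1/1
  'f': [0/1 + 1/1*0/1, 0/1 + 1/1*1/5) = [0/1, 1/5) <- contains code 19/500
  'd': [0/1 + 1/1*1/5, 0/1 + 1/1*4/5) = [1/5, 4/5)
  'b': [0/1 + 1/1*4/5, 0/1 + 1/1*9/10) = [4/5, 9/10)
  'c': [0/1 + 1/1*9/10, 0/1 + 1/1*1/1) = [9/10, 1/1)
  emit 'f', narrow to [0/1, 1/5)
Step 2: interval [0/1, 1/5), width = 1/5 - 0/1 = 1/5
  'f': [0/1 + 1/5*0/1, 0/1 + 1/5*1/5) = [0/1, 1/25) <- contains code 19/500
  'd': [0/1 + 1/5*1/5, 0/1 + 1/5*4/5) = [1/25, 4/25)
  'b': [0/1 + 1/5*4/5, 0/1 + 1/5*9/10) = [4/25, 9/50)
  'c': [0/1 + 1/5*9/10, 0/1 + 1/5*1/1) = [9/50, 1/5)
  emit 'f', narrow to [0/1, 1/25)
Step 3: interval [0/1, 1/25), width = 1/25 - 0/1 = 1/25
  'f': [0/1 + 1/25*0/1, 0/1 + 1/25*1/5) = [0/1, 1/125)
  'd': [0/1 + 1/25*1/5, 0/1 + 1/25*4/5) = [1/125, 4/125)
  'b': [0/1 + 1/25*4/5, 0/1 + 1/25*9/10) = [4/125, 9/250)
  'c': [0/1 + 1/25*9/10, 0/1 + 1/25*1/1) = [9/250, 1/25) <- contains code 19/500
  emit 'c', narrow to [9/250, 1/25)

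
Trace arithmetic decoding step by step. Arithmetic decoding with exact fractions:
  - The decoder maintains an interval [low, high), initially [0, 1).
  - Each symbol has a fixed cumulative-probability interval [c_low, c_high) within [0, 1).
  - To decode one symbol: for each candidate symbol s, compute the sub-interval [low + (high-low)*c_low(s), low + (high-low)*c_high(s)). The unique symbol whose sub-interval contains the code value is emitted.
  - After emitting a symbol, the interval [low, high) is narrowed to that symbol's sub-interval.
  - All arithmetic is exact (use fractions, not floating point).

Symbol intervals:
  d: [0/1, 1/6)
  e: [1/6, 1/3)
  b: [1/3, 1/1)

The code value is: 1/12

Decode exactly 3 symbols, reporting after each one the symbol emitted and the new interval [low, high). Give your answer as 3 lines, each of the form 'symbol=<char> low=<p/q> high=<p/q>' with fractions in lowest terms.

Answer: symbol=d low=0/1 high=1/6
symbol=b low=1/18 high=1/6
symbol=e low=2/27 high=5/54

Derivation:
Step 1: interval [0/1, 1/1), width = 1/1 - 0/1 = 1/1
  'd': [0/1 + 1/1*0/1, 0/1 + 1/1*1/6) = [0/1, 1/6) <- contains code 1/12
  'e': [0/1 + 1/1*1/6, 0/1 + 1/1*1/3) = [1/6, 1/3)
  'b': [0/1 + 1/1*1/3, 0/1 + 1/1*1/1) = [1/3, 1/1)
  emit 'd', narrow to [0/1, 1/6)
Step 2: interval [0/1, 1/6), width = 1/6 - 0/1 = 1/6
  'd': [0/1 + 1/6*0/1, 0/1 + 1/6*1/6) = [0/1, 1/36)
  'e': [0/1 + 1/6*1/6, 0/1 + 1/6*1/3) = [1/36, 1/18)
  'b': [0/1 + 1/6*1/3, 0/1 + 1/6*1/1) = [1/18, 1/6) <- contains code 1/12
  emit 'b', narrow to [1/18, 1/6)
Step 3: interval [1/18, 1/6), width = 1/6 - 1/18 = 1/9
  'd': [1/18 + 1/9*0/1, 1/18 + 1/9*1/6) = [1/18, 2/27)
  'e': [1/18 + 1/9*1/6, 1/18 + 1/9*1/3) = [2/27, 5/54) <- contains code 1/12
  'b': [1/18 + 1/9*1/3, 1/18 + 1/9*1/1) = [5/54, 1/6)
  emit 'e', narrow to [2/27, 5/54)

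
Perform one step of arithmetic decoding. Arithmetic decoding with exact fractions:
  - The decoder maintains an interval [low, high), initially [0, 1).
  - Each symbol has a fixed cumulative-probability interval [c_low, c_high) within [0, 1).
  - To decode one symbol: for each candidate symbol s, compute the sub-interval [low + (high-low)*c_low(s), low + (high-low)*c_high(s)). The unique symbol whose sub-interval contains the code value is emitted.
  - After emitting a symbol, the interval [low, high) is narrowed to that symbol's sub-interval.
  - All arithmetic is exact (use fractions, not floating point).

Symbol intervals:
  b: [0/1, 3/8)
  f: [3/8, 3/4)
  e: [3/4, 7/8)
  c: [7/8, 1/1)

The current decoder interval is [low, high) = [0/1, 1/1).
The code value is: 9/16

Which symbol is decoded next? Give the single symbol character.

Interval width = high − low = 1/1 − 0/1 = 1/1
Scaled code = (code − low) / width = (9/16 − 0/1) / 1/1 = 9/16
  b: [0/1, 3/8) 
  f: [3/8, 3/4) ← scaled code falls here ✓
  e: [3/4, 7/8) 
  c: [7/8, 1/1) 

Answer: f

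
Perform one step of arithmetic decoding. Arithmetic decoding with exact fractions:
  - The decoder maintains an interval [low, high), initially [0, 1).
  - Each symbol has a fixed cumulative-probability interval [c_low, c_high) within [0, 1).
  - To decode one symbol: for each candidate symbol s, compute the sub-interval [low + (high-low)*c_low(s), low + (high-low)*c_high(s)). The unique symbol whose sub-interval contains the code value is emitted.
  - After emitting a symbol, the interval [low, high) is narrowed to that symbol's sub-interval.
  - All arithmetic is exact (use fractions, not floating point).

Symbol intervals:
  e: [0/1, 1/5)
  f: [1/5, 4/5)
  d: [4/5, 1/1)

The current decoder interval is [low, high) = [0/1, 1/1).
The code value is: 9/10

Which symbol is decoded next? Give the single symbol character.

Interval width = high − low = 1/1 − 0/1 = 1/1
Scaled code = (code − low) / width = (9/10 − 0/1) / 1/1 = 9/10
  e: [0/1, 1/5) 
  f: [1/5, 4/5) 
  d: [4/5, 1/1) ← scaled code falls here ✓

Answer: d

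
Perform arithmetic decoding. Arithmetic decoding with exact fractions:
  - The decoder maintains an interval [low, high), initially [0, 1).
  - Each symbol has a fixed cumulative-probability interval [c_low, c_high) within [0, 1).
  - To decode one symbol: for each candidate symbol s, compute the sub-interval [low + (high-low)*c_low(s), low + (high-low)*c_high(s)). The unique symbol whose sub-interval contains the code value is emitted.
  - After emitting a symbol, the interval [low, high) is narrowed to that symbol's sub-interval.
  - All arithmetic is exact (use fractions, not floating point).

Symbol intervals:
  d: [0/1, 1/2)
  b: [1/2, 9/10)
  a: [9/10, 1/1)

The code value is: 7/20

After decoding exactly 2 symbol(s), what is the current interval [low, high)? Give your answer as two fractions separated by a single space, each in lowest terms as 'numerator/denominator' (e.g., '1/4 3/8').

Answer: 1/4 9/20

Derivation:
Step 1: interval [0/1, 1/1), width = 1/1 - 0/1 = 1/1
  'd': [0/1 + 1/1*0/1, 0/1 + 1/1*1/2) = [0/1, 1/2) <- contains code 7/20
  'b': [0/1 + 1/1*1/2, 0/1 + 1/1*9/10) = [1/2, 9/10)
  'a': [0/1 + 1/1*9/10, 0/1 + 1/1*1/1) = [9/10, 1/1)
  emit 'd', narrow to [0/1, 1/2)
Step 2: interval [0/1, 1/2), width = 1/2 - 0/1 = 1/2
  'd': [0/1 + 1/2*0/1, 0/1 + 1/2*1/2) = [0/1, 1/4)
  'b': [0/1 + 1/2*1/2, 0/1 + 1/2*9/10) = [1/4, 9/20) <- contains code 7/20
  'a': [0/1 + 1/2*9/10, 0/1 + 1/2*1/1) = [9/20, 1/2)
  emit 'b', narrow to [1/4, 9/20)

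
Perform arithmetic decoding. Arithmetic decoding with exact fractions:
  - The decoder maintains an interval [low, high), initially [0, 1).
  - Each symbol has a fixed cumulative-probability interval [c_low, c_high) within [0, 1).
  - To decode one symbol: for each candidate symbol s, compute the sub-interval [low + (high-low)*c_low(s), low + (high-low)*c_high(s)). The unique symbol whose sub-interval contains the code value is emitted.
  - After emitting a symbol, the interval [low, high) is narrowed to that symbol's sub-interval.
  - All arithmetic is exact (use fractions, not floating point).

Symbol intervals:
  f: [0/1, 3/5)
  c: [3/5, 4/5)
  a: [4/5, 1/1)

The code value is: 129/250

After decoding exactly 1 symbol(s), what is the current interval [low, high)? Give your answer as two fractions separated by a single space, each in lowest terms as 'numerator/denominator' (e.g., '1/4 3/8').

Answer: 0/1 3/5

Derivation:
Step 1: interval [0/1, 1/1), width = 1/1 - 0/1 = 1/1
  'f': [0/1 + 1/1*0/1, 0/1 + 1/1*3/5) = [0/1, 3/5) <- contains code 129/250
  'c': [0/1 + 1/1*3/5, 0/1 + 1/1*4/5) = [3/5, 4/5)
  'a': [0/1 + 1/1*4/5, 0/1 + 1/1*1/1) = [4/5, 1/1)
  emit 'f', narrow to [0/1, 3/5)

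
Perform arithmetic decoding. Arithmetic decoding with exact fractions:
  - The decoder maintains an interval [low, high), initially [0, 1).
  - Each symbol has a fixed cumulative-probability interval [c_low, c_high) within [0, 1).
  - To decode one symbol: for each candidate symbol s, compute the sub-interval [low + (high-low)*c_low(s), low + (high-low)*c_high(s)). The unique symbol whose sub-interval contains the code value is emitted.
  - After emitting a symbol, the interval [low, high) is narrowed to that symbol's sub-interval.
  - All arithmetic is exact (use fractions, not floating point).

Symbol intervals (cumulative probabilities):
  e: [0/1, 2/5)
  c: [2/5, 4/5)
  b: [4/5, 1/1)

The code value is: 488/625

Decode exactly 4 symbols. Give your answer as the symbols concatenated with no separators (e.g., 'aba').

Answer: cbcb

Derivation:
Step 1: interval [0/1, 1/1), width = 1/1 - 0/1 = 1/1
  'e': [0/1 + 1/1*0/1, 0/1 + 1/1*2/5) = [0/1, 2/5)
  'c': [0/1 + 1/1*2/5, 0/1 + 1/1*4/5) = [2/5, 4/5) <- contains code 488/625
  'b': [0/1 + 1/1*4/5, 0/1 + 1/1*1/1) = [4/5, 1/1)
  emit 'c', narrow to [2/5, 4/5)
Step 2: interval [2/5, 4/5), width = 4/5 - 2/5 = 2/5
  'e': [2/5 + 2/5*0/1, 2/5 + 2/5*2/5) = [2/5, 14/25)
  'c': [2/5 + 2/5*2/5, 2/5 + 2/5*4/5) = [14/25, 18/25)
  'b': [2/5 + 2/5*4/5, 2/5 + 2/5*1/1) = [18/25, 4/5) <- contains code 488/625
  emit 'b', narrow to [18/25, 4/5)
Step 3: interval [18/25, 4/5), width = 4/5 - 18/25 = 2/25
  'e': [18/25 + 2/25*0/1, 18/25 + 2/25*2/5) = [18/25, 94/125)
  'c': [18/25 + 2/25*2/5, 18/25 + 2/25*4/5) = [94/125, 98/125) <- contains code 488/625
  'b': [18/25 + 2/25*4/5, 18/25 + 2/25*1/1) = [98/125, 4/5)
  emit 'c', narrow to [94/125, 98/125)
Step 4: interval [94/125, 98/125), width = 98/125 - 94/125 = 4/125
  'e': [94/125 + 4/125*0/1, 94/125 + 4/125*2/5) = [94/125, 478/625)
  'c': [94/125 + 4/125*2/5, 94/125 + 4/125*4/5) = [478/625, 486/625)
  'b': [94/125 + 4/125*4/5, 94/125 + 4/125*1/1) = [486/625, 98/125) <- contains code 488/625
  emit 'b', narrow to [486/625, 98/125)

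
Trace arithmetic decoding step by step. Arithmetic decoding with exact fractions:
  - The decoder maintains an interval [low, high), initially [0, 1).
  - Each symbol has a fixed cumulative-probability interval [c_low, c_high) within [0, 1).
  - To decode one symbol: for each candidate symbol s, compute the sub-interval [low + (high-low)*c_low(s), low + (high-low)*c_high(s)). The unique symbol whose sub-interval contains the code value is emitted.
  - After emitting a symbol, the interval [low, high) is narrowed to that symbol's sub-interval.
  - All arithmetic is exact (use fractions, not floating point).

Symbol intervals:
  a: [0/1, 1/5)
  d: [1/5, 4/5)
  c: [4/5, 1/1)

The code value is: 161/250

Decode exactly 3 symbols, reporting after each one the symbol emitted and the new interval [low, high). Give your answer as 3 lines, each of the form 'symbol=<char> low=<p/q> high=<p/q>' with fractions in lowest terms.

Answer: symbol=d low=1/5 high=4/5
symbol=d low=8/25 high=17/25
symbol=c low=76/125 high=17/25

Derivation:
Step 1: interval [0/1, 1/1), width = 1/1 - 0/1 = 1/1
  'a': [0/1 + 1/1*0/1, 0/1 + 1/1*1/5) = [0/1, 1/5)
  'd': [0/1 + 1/1*1/5, 0/1 + 1/1*4/5) = [1/5, 4/5) <- contains code 161/250
  'c': [0/1 + 1/1*4/5, 0/1 + 1/1*1/1) = [4/5, 1/1)
  emit 'd', narrow to [1/5, 4/5)
Step 2: interval [1/5, 4/5), width = 4/5 - 1/5 = 3/5
  'a': [1/5 + 3/5*0/1, 1/5 + 3/5*1/5) = [1/5, 8/25)
  'd': [1/5 + 3/5*1/5, 1/5 + 3/5*4/5) = [8/25, 17/25) <- contains code 161/250
  'c': [1/5 + 3/5*4/5, 1/5 + 3/5*1/1) = [17/25, 4/5)
  emit 'd', narrow to [8/25, 17/25)
Step 3: interval [8/25, 17/25), width = 17/25 - 8/25 = 9/25
  'a': [8/25 + 9/25*0/1, 8/25 + 9/25*1/5) = [8/25, 49/125)
  'd': [8/25 + 9/25*1/5, 8/25 + 9/25*4/5) = [49/125, 76/125)
  'c': [8/25 + 9/25*4/5, 8/25 + 9/25*1/1) = [76/125, 17/25) <- contains code 161/250
  emit 'c', narrow to [76/125, 17/25)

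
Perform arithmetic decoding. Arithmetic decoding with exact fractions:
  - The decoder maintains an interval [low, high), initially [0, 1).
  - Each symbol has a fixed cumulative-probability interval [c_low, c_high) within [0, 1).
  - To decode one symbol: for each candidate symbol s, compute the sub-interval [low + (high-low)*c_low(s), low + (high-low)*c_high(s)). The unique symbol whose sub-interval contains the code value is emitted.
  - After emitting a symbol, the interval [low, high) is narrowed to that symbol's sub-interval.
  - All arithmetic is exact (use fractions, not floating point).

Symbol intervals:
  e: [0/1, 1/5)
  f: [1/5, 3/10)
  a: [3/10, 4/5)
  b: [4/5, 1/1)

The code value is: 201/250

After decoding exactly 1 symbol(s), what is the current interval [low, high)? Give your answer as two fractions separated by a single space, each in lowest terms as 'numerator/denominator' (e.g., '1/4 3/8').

Step 1: interval [0/1, 1/1), width = 1/1 - 0/1 = 1/1
  'e': [0/1 + 1/1*0/1, 0/1 + 1/1*1/5) = [0/1, 1/5)
  'f': [0/1 + 1/1*1/5, 0/1 + 1/1*3/10) = [1/5, 3/10)
  'a': [0/1 + 1/1*3/10, 0/1 + 1/1*4/5) = [3/10, 4/5)
  'b': [0/1 + 1/1*4/5, 0/1 + 1/1*1/1) = [4/5, 1/1) <- contains code 201/250
  emit 'b', narrow to [4/5, 1/1)

Answer: 4/5 1/1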